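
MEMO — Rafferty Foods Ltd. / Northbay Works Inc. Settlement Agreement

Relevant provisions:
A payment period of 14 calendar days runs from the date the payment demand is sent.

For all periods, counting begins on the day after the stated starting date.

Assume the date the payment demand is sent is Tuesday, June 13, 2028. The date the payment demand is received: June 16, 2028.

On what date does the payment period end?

The last day of the payment period: 14 calendar days after June 13, 2028 is June 27, 2028.

June 27, 2028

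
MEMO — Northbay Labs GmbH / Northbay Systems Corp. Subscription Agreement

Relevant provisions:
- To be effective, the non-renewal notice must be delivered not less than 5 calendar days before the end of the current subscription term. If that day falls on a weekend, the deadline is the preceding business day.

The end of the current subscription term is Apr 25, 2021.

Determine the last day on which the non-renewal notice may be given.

Apr 20, 2021

Apr 25, 2021 minus 5 days is Apr 20, 2021. That is a Tuesday, so no adjustment is needed.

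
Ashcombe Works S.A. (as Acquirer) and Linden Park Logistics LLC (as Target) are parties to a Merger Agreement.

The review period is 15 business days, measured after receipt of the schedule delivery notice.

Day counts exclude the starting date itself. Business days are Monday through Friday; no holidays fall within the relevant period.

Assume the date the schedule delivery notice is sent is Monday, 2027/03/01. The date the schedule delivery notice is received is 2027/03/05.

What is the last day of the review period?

2027/03/26

The last day of the review period: 15 business days after Friday, 2027/03/05, skipping weekends — Mar 8, Mar 9, Mar 10, Mar 11, …, Mar 24, Mar 25, Mar 26 — lands on Friday, 2027/03/26.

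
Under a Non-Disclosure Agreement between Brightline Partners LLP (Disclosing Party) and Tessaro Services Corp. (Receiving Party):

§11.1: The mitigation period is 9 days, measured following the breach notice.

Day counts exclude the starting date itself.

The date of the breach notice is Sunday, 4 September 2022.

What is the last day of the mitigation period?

13 September 2022

The last day of the mitigation period: 9 calendar days after 4 September 2022 is 13 September 2022.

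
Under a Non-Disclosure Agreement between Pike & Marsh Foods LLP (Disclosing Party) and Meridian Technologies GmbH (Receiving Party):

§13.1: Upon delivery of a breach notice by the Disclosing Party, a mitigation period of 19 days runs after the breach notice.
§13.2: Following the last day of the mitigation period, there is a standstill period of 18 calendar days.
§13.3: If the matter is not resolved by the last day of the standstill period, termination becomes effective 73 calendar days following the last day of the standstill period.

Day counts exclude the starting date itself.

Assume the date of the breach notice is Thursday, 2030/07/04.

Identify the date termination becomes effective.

Adding 19 calendar days to 2030/07/04 gives 2030/07/23, which is the last day of the mitigation period.
Adding 18 calendar days to 2030/07/23 gives 2030/08/10, which is the last day of the standstill period.
The date termination becomes effective: 2030/08/10 + 73 days = 2030/10/22.

2030/10/22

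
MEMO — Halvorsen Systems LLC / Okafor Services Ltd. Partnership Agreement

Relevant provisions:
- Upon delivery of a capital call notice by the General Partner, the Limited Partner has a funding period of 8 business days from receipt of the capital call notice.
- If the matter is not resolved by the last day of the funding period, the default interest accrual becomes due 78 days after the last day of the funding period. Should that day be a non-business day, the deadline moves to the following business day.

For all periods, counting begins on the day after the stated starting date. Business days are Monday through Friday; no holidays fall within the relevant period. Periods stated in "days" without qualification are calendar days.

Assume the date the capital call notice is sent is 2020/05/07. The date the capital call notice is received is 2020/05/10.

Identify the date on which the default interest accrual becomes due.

The last day of the funding period: counting 8 business days from Sunday, 2020/05/10 (May 11, May 12, May 13, May 14, May 15, May 18, May 19, May 20, skipping weekends) reaches Wednesday, 2020/05/20.
Adding 78 calendar days to 2020/05/20 gives 2020/08/06, which is the date on which the default interest accrual becomes due. 2020/08/06 is a Thursday, so no roll-forward applies.

2020/08/06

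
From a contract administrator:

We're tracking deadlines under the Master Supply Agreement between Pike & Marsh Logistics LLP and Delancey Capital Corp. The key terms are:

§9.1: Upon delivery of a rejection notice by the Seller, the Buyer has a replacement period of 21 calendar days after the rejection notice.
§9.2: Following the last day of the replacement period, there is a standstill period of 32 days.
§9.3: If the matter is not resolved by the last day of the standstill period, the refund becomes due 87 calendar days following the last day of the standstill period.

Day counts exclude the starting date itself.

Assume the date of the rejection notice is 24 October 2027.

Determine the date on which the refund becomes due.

The last day of the replacement period: 24 October 2027 + 21 days = 14 November 2027.
The last day of the standstill period: 32 calendar days after 14 November 2027 is 16 December 2027.
The date on which the refund becomes due: 87 calendar days after 16 December 2027 is 12 March 2028.

12 March 2028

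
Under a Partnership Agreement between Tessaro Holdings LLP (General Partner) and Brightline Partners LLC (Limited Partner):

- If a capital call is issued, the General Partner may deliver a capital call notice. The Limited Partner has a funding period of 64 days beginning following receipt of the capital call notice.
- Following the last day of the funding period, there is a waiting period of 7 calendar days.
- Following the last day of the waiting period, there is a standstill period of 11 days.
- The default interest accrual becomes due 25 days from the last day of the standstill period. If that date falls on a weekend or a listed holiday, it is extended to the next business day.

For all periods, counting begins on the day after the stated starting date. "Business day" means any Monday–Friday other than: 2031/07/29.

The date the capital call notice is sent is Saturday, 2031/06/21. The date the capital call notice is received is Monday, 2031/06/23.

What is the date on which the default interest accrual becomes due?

2031/10/08

Adding 64 calendar days to 2031/06/23 gives 2031/08/26, which is the last day of the funding period.
The last day of the waiting period: 7 calendar days after 2031/08/26 is 2031/09/02.
Adding 11 calendar days to 2031/09/02 gives 2031/09/13, which is the last day of the standstill period.
Adding 25 calendar days to 2031/09/13 gives 2031/10/08, which is the date on which the default interest accrual becomes due. 2031/10/08 is a Wednesday and is not a listed holiday, so no roll-forward applies.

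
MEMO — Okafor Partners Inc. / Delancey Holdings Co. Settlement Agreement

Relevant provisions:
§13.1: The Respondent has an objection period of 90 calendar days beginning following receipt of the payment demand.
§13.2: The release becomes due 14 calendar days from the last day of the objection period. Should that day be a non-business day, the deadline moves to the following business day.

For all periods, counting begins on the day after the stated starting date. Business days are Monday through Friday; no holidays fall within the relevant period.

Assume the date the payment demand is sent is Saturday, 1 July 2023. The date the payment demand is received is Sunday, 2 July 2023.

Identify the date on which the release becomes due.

16 October 2023

The last day of the objection period: 2 July 2023 + 90 days = 30 September 2023.
The date on which the release becomes due: 14 calendar days after 30 September 2023 is 14 October 2023. That falls on a Saturday, so it rolls to the next business day, Monday, 16 October 2023.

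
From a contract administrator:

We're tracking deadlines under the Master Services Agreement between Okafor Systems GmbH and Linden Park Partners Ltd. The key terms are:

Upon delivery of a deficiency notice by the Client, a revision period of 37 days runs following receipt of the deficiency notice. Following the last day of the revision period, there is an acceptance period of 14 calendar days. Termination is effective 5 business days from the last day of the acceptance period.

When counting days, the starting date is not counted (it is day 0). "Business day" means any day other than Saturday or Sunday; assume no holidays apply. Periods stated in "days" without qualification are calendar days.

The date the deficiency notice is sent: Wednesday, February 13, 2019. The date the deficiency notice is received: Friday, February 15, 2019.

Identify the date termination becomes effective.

The last day of the revision period: February 15, 2019 + 37 days = March 24, 2019.
Adding 14 calendar days to March 24, 2019 gives April 7, 2019, which is the last day of the acceptance period.
The date termination becomes effective: 5 business days after Sunday, April 7, 2019, skipping weekends — Apr 8, Apr 9, Apr 10, Apr 11, Apr 12 — lands on Friday, April 12, 2019.

April 12, 2019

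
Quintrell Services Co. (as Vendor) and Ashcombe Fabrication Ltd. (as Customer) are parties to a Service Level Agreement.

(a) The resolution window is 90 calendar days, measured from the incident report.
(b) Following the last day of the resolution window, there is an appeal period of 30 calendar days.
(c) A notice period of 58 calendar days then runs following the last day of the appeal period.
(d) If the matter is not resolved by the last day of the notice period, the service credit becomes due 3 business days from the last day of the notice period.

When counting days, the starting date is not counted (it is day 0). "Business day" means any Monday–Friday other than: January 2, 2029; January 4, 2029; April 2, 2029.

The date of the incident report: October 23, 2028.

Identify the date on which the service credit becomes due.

The last day of the resolution window: October 23, 2028 + 90 days = January 21, 2029.
Adding 30 calendar days to January 21, 2029 gives February 20, 2029, which is the last day of the appeal period.
Adding 58 calendar days to February 20, 2029 gives April 19, 2029, which is the last day of the notice period.
The date on which the service credit becomes due: counting 3 business days from Thursday, April 19, 2029 (Apr 20, Apr 23, Apr 24, skipping weekends) reaches Tuesday, April 24, 2029.

April 24, 2029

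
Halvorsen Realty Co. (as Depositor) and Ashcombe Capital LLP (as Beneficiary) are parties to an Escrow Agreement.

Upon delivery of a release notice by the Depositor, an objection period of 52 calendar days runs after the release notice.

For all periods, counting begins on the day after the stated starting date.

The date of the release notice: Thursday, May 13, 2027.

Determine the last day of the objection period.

Jul 4, 2027

The last day of the objection period: May 13, 2027 + 52 days = Jul 4, 2027.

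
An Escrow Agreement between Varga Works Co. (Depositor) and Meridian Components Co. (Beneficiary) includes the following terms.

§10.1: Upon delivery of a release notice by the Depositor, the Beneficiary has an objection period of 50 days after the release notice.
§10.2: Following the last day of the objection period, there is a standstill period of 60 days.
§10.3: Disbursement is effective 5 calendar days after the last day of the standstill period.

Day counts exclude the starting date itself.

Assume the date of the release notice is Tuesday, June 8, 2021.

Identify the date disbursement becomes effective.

October 1, 2021

The last day of the objection period: 50 calendar days after June 8, 2021 is July 28, 2021.
The last day of the standstill period: July 28, 2021 + 60 days = September 26, 2021.
The date disbursement becomes effective: 5 calendar days after September 26, 2021 is October 1, 2021.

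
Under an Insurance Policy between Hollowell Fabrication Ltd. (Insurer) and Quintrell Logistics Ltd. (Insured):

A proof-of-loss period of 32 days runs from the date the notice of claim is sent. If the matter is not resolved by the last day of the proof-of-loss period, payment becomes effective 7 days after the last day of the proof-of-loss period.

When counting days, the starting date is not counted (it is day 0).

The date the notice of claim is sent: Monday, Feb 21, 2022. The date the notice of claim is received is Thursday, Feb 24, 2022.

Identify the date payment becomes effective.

Apr 1, 2022

The last day of the proof-of-loss period: 32 calendar days after Feb 21, 2022 is Mar 25, 2022.
The date payment becomes effective: Mar 25, 2022 + 7 days = Apr 1, 2022.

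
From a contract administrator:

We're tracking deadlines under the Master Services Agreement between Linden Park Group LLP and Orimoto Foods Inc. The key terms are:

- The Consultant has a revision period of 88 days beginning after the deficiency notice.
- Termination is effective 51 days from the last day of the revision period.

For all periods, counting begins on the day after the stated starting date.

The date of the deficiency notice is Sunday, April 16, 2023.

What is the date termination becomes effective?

September 2, 2023

The last day of the revision period: April 16, 2023 + 88 days = July 13, 2023.
The date termination becomes effective: 51 calendar days after July 13, 2023 is September 2, 2023.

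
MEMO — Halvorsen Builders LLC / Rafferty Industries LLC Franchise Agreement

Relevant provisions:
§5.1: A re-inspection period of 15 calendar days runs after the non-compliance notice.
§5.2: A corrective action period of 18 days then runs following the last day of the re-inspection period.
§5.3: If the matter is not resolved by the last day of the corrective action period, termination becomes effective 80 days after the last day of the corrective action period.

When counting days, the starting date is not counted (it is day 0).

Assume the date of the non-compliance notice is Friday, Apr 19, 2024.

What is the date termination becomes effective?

Aug 10, 2024

The last day of the re-inspection period: Apr 19, 2024 + 15 days = May 4, 2024.
The last day of the corrective action period: 18 calendar days after May 4, 2024 is May 22, 2024.
The date termination becomes effective: 80 calendar days after May 22, 2024 is Aug 10, 2024.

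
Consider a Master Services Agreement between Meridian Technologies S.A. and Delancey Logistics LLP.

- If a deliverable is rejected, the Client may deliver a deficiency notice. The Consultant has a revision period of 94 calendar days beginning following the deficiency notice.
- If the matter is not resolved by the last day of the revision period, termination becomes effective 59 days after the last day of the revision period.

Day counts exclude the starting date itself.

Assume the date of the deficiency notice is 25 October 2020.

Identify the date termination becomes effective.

The last day of the revision period: 25 October 2020 + 94 days = 27 January 2021.
Adding 59 calendar days to 27 January 2021 gives 27 March 2021, which is the date termination becomes effective.

27 March 2021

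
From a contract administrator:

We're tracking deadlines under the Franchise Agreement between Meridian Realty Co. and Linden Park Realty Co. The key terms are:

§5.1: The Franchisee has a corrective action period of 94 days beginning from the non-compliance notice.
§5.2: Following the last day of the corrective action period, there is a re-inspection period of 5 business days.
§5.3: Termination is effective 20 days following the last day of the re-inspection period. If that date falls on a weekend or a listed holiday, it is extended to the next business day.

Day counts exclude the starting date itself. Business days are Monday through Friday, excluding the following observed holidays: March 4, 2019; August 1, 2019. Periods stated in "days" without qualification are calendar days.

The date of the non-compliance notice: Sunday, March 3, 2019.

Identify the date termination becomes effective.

July 2, 2019

The last day of the corrective action period: March 3, 2019 + 94 days = June 5, 2019.
The last day of the re-inspection period: 5 business days after Wednesday, June 5, 2019, skipping weekends — Jun 6, Jun 7, Jun 10, Jun 11, Jun 12 — lands on Wednesday, June 12, 2019.
Adding 20 calendar days to June 12, 2019 gives July 2, 2019, which is the date termination becomes effective. July 2, 2019 is a Tuesday and is not a listed holiday, so no roll-forward applies.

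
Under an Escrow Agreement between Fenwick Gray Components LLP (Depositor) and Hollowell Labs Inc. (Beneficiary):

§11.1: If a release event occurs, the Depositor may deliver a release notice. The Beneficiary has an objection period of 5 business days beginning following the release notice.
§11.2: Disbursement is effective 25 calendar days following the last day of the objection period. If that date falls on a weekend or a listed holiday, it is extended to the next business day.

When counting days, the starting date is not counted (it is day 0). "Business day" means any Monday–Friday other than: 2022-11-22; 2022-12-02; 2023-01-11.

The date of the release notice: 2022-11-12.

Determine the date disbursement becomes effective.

The last day of the objection period: 5 business days after Saturday, 2022-11-12, skipping weekends — Nov 14, Nov 15, Nov 16, Nov 17, Nov 18 — lands on Friday, 2022-11-18.
The date disbursement becomes effective: 2022-11-18 + 25 days = 2022-12-13. 2022-12-13 is a Tuesday and is not a listed holiday, so no roll-forward applies.

2022-12-13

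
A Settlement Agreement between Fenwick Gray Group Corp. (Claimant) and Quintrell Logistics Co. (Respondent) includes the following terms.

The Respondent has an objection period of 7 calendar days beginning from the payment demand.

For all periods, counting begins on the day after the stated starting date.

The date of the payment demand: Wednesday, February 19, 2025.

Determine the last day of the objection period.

The last day of the objection period: February 19, 2025 + 7 days = February 26, 2025.

February 26, 2025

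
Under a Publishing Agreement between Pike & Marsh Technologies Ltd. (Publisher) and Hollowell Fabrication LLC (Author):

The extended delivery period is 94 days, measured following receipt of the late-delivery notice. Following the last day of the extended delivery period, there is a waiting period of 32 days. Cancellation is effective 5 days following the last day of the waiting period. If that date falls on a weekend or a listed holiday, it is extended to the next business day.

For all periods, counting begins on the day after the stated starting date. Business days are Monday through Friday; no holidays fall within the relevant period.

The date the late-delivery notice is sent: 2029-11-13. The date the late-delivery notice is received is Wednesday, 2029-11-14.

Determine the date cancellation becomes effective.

The last day of the extended delivery period: 2029-11-14 + 94 days = 2030-02-16.
The last day of the waiting period: 32 calendar days after 2030-02-16 is 2030-03-20.
Adding 5 calendar days to 2030-03-20 gives 2030-03-25, which is the date cancellation becomes effective. 2030-03-25 is a Monday, so no roll-forward applies.

2030-03-25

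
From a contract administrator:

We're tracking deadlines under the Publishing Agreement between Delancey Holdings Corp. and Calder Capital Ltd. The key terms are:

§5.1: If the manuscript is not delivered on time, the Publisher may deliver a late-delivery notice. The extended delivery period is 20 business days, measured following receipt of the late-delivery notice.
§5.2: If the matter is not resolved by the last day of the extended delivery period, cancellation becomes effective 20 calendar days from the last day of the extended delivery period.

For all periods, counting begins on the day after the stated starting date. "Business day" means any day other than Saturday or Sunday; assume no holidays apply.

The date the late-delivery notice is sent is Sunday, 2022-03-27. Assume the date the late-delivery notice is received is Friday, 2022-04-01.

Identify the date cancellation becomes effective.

2022-05-19

From Friday, 2022-04-01, 20 business days (Apr 4, Apr 5, Apr 6, Apr 7, …, Apr 27, Apr 28, Apr 29, skipping weekends) brings us to Friday, 2022-04-29, which is the last day of the extended delivery period.
The date cancellation becomes effective: 2022-04-29 + 20 days = 2022-05-19.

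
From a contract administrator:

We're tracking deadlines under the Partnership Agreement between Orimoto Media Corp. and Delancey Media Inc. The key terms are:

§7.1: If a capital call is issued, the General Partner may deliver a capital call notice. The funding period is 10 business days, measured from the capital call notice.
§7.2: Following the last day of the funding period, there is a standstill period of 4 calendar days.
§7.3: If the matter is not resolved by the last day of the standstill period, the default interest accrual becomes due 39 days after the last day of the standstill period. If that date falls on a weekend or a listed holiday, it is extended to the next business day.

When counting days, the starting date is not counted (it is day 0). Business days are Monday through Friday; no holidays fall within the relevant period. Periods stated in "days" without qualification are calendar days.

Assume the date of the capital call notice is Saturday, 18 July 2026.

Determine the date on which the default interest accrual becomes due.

From Saturday, 18 July 2026, 10 business days (Jul 20, Jul 21, Jul 22, Jul 23, Jul 24, Jul 27, Jul 28, Jul 29, Jul 30, Jul 31, skipping weekends) brings us to Friday, 31 July 2026, which is the last day of the funding period.
The last day of the standstill period: 4 calendar days after 31 July 2026 is 4 August 2026.
The date on which the default interest accrual becomes due: 4 August 2026 + 39 days = 12 September 2026. That falls on a Saturday, so it rolls to the next business day, Monday, 14 September 2026.

14 September 2026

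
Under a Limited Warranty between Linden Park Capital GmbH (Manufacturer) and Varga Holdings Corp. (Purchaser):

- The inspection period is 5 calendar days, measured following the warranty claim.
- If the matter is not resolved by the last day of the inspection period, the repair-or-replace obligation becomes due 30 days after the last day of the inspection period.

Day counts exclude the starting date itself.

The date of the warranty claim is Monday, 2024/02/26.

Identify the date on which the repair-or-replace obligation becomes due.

The last day of the inspection period: 2024/02/26 + 5 days = 2024/03/02.
The date on which the repair-or-replace obligation becomes due: 30 calendar days after 2024/03/02 is 2024/04/01.

2024/04/01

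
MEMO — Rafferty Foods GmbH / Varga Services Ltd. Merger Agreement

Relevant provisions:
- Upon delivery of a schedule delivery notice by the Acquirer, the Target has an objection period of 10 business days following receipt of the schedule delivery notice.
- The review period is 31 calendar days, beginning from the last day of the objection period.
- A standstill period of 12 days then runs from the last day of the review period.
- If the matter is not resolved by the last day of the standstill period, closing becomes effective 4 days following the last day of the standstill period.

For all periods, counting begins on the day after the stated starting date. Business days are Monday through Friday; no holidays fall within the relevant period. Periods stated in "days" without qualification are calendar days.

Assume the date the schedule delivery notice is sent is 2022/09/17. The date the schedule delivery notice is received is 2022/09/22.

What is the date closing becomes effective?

The last day of the objection period: counting 10 business days from Thursday, 2022/09/22 (Sep 23, Sep 26, Sep 27, Sep 28, Sep 29, Sep 30, Oct 3, Oct 4, Oct 5, Oct 6, skipping weekends) reaches Thursday, 2022/10/06.
The last day of the review period: 2022/10/06 + 31 days = 2022/11/06.
The last day of the standstill period: 2022/11/06 + 12 days = 2022/11/18.
The date closing becomes effective: 2022/11/18 + 4 days = 2022/11/22.

2022/11/22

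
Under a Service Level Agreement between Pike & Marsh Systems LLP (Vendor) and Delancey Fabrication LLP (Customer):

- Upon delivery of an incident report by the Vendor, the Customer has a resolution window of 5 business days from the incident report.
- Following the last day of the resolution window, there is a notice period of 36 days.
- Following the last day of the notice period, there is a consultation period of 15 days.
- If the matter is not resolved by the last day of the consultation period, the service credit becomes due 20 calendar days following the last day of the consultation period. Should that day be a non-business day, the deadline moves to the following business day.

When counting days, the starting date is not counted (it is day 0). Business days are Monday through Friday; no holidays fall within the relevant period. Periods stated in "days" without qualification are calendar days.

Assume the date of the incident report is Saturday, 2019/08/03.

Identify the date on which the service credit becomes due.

The last day of the resolution window: 5 business days after Saturday, 2019/08/03, skipping weekends — Aug 5, Aug 6, Aug 7, Aug 8, Aug 9 — lands on Friday, 2019/08/09.
The last day of the notice period: 36 calendar days after 2019/08/09 is 2019/09/14.
The last day of the consultation period: 2019/09/14 + 15 days = 2019/09/29.
The date on which the service credit becomes due: 20 calendar days after 2019/09/29 is 2019/10/19. That falls on a Saturday, so it rolls to the next business day, Monday, 2019/10/21.

2019/10/21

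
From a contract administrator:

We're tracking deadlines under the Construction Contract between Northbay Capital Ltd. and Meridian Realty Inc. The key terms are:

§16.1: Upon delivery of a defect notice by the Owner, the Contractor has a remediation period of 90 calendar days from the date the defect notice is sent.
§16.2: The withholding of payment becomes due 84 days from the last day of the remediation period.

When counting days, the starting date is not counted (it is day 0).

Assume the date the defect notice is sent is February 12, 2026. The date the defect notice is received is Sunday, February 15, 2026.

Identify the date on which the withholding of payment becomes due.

August 5, 2026

The last day of the remediation period: 90 calendar days after February 12, 2026 is May 13, 2026.
The date on which the withholding of payment becomes due: May 13, 2026 + 84 days = August 5, 2026.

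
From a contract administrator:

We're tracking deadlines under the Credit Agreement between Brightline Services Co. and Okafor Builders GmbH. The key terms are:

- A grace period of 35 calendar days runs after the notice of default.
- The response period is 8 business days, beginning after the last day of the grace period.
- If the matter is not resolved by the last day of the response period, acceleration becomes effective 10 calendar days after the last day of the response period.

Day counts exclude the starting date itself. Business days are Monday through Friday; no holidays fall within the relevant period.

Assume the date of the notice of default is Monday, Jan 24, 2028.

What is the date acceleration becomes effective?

The last day of the grace period: 35 calendar days after Jan 24, 2028 is Feb 28, 2028.
The last day of the response period: 8 business days after Monday, Feb 28, 2028, skipping weekends — Feb 29, Mar 1, Mar 2, Mar 3, Mar 6, Mar 7, Mar 8, Mar 9 — lands on Thursday, Mar 9, 2028.
Adding 10 calendar days to Mar 9, 2028 gives Mar 19, 2028, which is the date acceleration becomes effective.

Mar 19, 2028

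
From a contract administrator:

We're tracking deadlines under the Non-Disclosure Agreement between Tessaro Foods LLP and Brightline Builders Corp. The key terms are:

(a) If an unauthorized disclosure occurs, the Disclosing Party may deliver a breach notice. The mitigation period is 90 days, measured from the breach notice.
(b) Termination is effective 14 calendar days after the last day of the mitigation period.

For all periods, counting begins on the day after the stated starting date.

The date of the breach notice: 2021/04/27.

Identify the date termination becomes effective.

The last day of the mitigation period: 2021/04/27 + 90 days = 2021/07/26.
The date termination becomes effective: 2021/07/26 + 14 days = 2021/08/09.

2021/08/09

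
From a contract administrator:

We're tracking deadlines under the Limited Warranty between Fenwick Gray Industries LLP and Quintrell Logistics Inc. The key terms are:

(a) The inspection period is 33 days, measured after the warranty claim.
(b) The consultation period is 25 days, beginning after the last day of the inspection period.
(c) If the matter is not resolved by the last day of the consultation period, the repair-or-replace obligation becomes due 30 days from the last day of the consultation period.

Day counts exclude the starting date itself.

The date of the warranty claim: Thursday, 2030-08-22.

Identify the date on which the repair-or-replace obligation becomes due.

The last day of the inspection period: 33 calendar days after 2030-08-22 is 2030-09-24.
Adding 25 calendar days to 2030-09-24 gives 2030-10-19, which is the last day of the consultation period.
Adding 30 calendar days to 2030-10-19 gives 2030-11-18, which is the date on which the repair-or-replace obligation becomes due.

2030-11-18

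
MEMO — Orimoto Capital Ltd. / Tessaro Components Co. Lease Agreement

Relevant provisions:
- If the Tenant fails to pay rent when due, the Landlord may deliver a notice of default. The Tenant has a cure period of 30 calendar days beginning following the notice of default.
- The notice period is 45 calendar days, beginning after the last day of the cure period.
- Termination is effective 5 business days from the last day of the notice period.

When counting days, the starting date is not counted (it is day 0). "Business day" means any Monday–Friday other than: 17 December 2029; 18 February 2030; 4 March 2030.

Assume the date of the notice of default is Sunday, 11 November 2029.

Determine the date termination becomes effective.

1 February 2030

Adding 30 calendar days to 11 November 2029 gives 11 December 2029, which is the last day of the cure period.
The last day of the notice period: 45 calendar days after 11 December 2029 is 25 January 2030.
The date termination becomes effective: 5 business days after Friday, 25 January 2030, skipping weekends — Jan 28, Jan 29, Jan 30, Jan 31, Feb 1 — lands on Friday, 1 February 2030.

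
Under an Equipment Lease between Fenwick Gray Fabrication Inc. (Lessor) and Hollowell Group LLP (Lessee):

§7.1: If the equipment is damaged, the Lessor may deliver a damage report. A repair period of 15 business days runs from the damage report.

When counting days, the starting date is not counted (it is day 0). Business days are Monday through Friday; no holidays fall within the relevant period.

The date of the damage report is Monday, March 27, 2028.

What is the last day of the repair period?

April 17, 2028

The last day of the repair period: 15 business days after Monday, March 27, 2028, skipping weekends — Mar 28, Mar 29, Mar 30, Mar 31, …, Apr 13, Apr 14, Apr 17 — lands on Monday, April 17, 2028.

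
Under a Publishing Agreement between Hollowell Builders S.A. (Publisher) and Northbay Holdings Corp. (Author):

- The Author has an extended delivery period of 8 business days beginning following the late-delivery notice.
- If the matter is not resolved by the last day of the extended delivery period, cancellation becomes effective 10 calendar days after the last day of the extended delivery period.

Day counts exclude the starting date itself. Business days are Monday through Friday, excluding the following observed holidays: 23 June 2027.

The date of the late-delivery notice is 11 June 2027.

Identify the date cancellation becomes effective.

The last day of the extended delivery period: counting 8 business days from Friday, 11 June 2027 (Jun 14, Jun 15, Jun 16, Jun 17, Jun 18, Jun 21, Jun 22, Jun 24, skipping weekends and the listed holiday on Jun 23) reaches Thursday, 24 June 2027.
The date cancellation becomes effective: 10 calendar days after 24 June 2027 is 4 July 2027.

4 July 2027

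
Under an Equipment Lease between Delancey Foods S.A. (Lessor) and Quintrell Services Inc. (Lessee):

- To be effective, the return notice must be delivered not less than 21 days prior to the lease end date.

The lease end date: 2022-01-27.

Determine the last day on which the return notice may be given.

Counting back 21 calendar days from 2022-01-27 gives 2022-01-06.

2022-01-06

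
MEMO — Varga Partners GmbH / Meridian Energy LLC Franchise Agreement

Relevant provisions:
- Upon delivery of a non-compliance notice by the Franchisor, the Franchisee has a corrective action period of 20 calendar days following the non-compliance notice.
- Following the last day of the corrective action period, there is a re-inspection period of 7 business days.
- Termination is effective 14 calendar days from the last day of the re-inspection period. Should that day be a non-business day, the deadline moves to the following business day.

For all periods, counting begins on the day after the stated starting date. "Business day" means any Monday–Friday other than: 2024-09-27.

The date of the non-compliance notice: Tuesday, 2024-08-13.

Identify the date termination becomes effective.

The last day of the corrective action period: 20 calendar days after 2024-08-13 is 2024-09-02.
The last day of the re-inspection period: 7 business days after Monday, 2024-09-02, skipping weekends — Sep 3, Sep 4, Sep 5, Sep 6, Sep 9, Sep 10, Sep 11 — lands on Wednesday, 2024-09-11.
The date termination becomes effective: 14 calendar days after 2024-09-11 is 2024-09-25. 2024-09-25 is a Wednesday and is not a listed holiday, so no roll-forward applies.

2024-09-25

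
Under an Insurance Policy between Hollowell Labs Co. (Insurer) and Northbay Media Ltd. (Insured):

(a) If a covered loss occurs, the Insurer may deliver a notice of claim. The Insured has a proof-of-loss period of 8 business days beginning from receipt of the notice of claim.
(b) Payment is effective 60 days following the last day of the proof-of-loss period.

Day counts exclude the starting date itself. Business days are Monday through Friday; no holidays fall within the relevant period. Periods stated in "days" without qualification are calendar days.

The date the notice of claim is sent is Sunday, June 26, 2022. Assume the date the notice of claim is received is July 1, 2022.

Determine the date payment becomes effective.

From Friday, July 1, 2022, 8 business days (Jul 4, Jul 5, Jul 6, Jul 7, Jul 8, Jul 11, Jul 12, Jul 13, skipping weekends) brings us to Wednesday, July 13, 2022, which is the last day of the proof-of-loss period.
Adding 60 calendar days to July 13, 2022 gives September 11, 2022, which is the date payment becomes effective.

September 11, 2022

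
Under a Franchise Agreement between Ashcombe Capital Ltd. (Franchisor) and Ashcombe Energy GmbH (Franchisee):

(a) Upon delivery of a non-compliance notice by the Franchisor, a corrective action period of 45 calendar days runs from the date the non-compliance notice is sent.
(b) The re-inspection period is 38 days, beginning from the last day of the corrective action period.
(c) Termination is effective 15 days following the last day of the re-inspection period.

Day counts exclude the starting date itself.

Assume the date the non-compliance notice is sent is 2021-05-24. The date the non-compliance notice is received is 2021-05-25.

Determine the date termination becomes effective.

Adding 45 calendar days to 2021-05-24 gives 2021-07-08, which is the last day of the corrective action period.
Adding 38 calendar days to 2021-07-08 gives 2021-08-15, which is the last day of the re-inspection period.
Adding 15 calendar days to 2021-08-15 gives 2021-08-30, which is the date termination becomes effective.

2021-08-30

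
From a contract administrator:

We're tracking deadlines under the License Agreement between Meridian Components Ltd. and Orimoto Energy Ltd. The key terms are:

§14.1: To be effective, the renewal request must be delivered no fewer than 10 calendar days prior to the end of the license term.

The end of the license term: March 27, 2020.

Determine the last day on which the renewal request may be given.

March 17, 2020

March 27, 2020 minus 10 days is March 17, 2020.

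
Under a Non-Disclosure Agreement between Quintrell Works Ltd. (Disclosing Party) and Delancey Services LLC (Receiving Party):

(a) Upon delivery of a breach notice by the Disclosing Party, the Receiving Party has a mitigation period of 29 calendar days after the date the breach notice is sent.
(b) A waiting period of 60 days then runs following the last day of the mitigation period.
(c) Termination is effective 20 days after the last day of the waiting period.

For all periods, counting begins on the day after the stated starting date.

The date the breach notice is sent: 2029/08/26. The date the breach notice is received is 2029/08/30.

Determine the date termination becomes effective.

The last day of the mitigation period: 29 calendar days after 2029/08/26 is 2029/09/24.
The last day of the waiting period: 60 calendar days after 2029/09/24 is 2029/11/23.
Adding 20 calendar days to 2029/11/23 gives 2029/12/13, which is the date termination becomes effective.

2029/12/13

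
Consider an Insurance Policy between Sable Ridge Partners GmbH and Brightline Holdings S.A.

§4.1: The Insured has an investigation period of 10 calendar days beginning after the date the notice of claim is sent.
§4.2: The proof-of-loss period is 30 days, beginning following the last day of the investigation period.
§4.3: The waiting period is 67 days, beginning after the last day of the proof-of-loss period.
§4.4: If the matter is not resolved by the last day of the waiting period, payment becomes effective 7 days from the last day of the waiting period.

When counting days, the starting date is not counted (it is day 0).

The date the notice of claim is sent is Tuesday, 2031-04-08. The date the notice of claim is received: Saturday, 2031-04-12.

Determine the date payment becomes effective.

The last day of the investigation period: 10 calendar days after 2031-04-08 is 2031-04-18.
The last day of the proof-of-loss period: 2031-04-18 + 30 days = 2031-05-18.
The last day of the waiting period: 2031-05-18 + 67 days = 2031-07-24.
The date payment becomes effective: 7 calendar days after 2031-07-24 is 2031-07-31.

2031-07-31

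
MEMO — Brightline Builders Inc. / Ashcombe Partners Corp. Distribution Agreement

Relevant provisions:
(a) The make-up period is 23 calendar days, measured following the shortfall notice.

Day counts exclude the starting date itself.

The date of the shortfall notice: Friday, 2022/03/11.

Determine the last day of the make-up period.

2022/04/03

The last day of the make-up period: 2022/03/11 + 23 days = 2022/04/03.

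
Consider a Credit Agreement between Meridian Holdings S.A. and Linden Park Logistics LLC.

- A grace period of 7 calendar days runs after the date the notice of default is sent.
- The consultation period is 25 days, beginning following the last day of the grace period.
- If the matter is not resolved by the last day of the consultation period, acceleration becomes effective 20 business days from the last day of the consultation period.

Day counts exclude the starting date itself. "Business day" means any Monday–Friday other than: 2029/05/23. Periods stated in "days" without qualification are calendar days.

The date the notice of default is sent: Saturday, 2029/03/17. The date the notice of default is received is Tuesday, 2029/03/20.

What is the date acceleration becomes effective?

2029/05/16

Adding 7 calendar days to 2029/03/17 gives 2029/03/24, which is the last day of the grace period.
The last day of the consultation period: 25 calendar days after 2029/03/24 is 2029/04/18.
The date acceleration becomes effective: counting 20 business days from Wednesday, 2029/04/18 (Apr 19, Apr 20, Apr 23, Apr 24, …, May 14, May 15, May 16, skipping weekends) reaches Wednesday, 2029/05/16.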